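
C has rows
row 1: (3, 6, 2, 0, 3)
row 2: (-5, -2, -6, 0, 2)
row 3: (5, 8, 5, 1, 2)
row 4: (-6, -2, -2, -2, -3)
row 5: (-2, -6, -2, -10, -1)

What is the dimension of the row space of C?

4

Row reduce to echelon form.
R2 ← R2 + (5/3)·R1: [0, 8, -8/3, 0, 7]
R3 ← R3 − (5/3)·R1: [0, -2, 5/3, 1, -3]
R4 ← R4 + (2)·R1: [0, 10, 2, -2, 3]
R5 ← R5 + (2/3)·R1: [0, -2, -2/3, -10, 1]
R3 ← R3 + (1/4)·R2: [0, 0, 1, 1, -5/4]
R4 ← R4 − (5/4)·R2: [0, 0, 16/3, -2, -23/4]
R5 ← R5 + (1/4)·R2: [0, 0, -4/3, -10, 11/4]
R4 ← R4 − (16/3)·R3: [0, 0, 0, -22/3, 11/12]
R5 ← R5 + (4/3)·R3: [0, 0, 0, -26/3, 13/12]
R5 ← R5 − (13/11)·R4: [0, 0, 0, 0, 0]
Echelon form has 4 nonzero rows, so rank(C) = 4.
The row space has dimension equal to the rank: 4.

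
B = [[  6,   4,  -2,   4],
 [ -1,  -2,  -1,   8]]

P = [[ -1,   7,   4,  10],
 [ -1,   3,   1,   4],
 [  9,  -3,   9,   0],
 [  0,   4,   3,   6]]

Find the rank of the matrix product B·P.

2

First compute BP:
[[-28,  76,  22, 100],
 [ -6,  22,   9,  30]]
Now row reduce the product.
R2 ← R2 − (3/14)·R1: [0, 40/7, 30/7, 60/7]
2 nonzero rows, so rank(BP) = 2.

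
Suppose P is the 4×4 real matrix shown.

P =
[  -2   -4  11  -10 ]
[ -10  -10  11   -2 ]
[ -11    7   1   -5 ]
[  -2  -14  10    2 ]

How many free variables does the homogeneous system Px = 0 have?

0

Row reduce to echelon form.
R2 ← R2 − (5)·R1: [0, 10, -44, 48]
R3 ← R3 − (11/2)·R1: [0, 29, -119/2, 50]
R4 ← R4 − R1: [0, -10, -1, 12]
R3 ← R3 − (29/10)·R2: [0, 0, 681/10, -446/5]
R4 ← R4 + R2: [0, 0, -45, 60]
R4 ← R4 + (150/227)·R3: [0, 0, 0, 240/227]
4 nonzero rows, so rank(P) = 4.
P has 4 columns; by rank–nullity, nullity = 4 − 4 = 0.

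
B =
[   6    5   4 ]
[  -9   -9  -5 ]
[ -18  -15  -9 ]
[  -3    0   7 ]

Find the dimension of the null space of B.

Row reduce to echelon form.
R2 ← R2 + (3/2)·R1: [0, -3/2, 1]
R3 ← R3 + (3)·R1: [0, 0, 3]
R4 ← R4 + (1/2)·R1: [0, 5/2, 9]
R4 ← R4 + (5/3)·R2: [0, 0, 32/3]
R4 ← R4 − (32/9)·R3: [0, 0, 0]
3 nonzero rows, so rank(B) = 3.
B has 3 columns; by rank–nullity, nullity = 3 − 3 = 0.

0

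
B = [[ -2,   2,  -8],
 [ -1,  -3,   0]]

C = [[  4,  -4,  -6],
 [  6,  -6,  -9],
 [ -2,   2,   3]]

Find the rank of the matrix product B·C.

1

First compute BC:
[[ 20, -20, -30],
 [-22,  22,  33]]
Now row reduce the product.
R2 ← R2 + (11/10)·R1: [0, 0, 0]
1 nonzero row, so rank(BC) = 1.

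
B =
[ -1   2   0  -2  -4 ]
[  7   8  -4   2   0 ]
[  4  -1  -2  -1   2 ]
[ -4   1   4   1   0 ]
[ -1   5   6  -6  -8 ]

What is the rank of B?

5

Row reduce to echelon form.
R2 ← R2 + (7)·R1: [0, 22, -4, -12, -28]
R3 ← R3 + (4)·R1: [0, 7, -2, -9, -14]
R4 ← R4 − (4)·R1: [0, -7, 4, 9, 16]
R5 ← R5 − R1: [0, 3, 6, -4, -4]
R3 ← R3 − (7/22)·R2: [0, 0, -8/11, -57/11, -56/11]
R4 ← R4 + (7/22)·R2: [0, 0, 30/11, 57/11, 78/11]
R5 ← R5 − (3/22)·R2: [0, 0, 72/11, -26/11, -2/11]
R4 ← R4 + (15/4)·R3: [0, 0, 0, -57/4, -12]
R5 ← R5 + (9)·R3: [0, 0, 0, -49, -46]
R5 ← R5 − (196/57)·R4: [0, 0, 0, 0, -90/19]
Echelon form has 5 nonzero rows, so rank(B) = 5.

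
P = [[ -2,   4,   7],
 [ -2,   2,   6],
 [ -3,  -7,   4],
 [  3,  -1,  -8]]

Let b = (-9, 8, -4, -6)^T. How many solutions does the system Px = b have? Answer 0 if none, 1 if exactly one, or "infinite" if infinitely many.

0

Row reduce the augmented matrix [P | b].
R2 ← R2 − R1: [0, -2, -1, 17]
R3 ← R3 − (3/2)·R1: [0, -13, -13/2, 19/2]
R4 ← R4 + (3/2)·R1: [0, 5, 5/2, -39/2]
R3 ← R3 − (13/2)·R2: [0, 0, 0, -101]
R4 ← R4 + (5/2)·R2: [0, 0, 0, 23]
R4 ← R4 + (23/101)·R3: [0, 0, 0, 0]
The echelon form has 3 nonzero rows; the last pivot sits in the augmented column, so rank(P) = 2 but rank([P|b]) = 3.
Since the ranks differ, the system is inconsistent.
It has no solutions.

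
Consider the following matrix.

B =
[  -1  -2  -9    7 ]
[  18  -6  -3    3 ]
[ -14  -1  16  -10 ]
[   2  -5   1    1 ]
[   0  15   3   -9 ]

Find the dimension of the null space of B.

Row reduce to echelon form.
R2 ← R2 + (18)·R1: [0, -42, -165, 129]
R3 ← R3 − (14)·R1: [0, 27, 142, -108]
R4 ← R4 + (2)·R1: [0, -9, -17, 15]
R3 ← R3 + (9/14)·R2: [0, 0, 503/14, -351/14]
R4 ← R4 − (3/14)·R2: [0, 0, 257/14, -177/14]
R5 ← R5 + (5/14)·R2: [0, 0, -783/14, 519/14]
R4 ← R4 − (257/503)·R3: [0, 0, 0, 84/503]
R5 ← R5 + (783/503)·R3: [0, 0, 0, -984/503]
R5 ← R5 + (82/7)·R4: [0, 0, 0, 0]
4 nonzero rows, so rank(B) = 4.
B has 4 columns; by rank–nullity, nullity = 4 − 4 = 0.

0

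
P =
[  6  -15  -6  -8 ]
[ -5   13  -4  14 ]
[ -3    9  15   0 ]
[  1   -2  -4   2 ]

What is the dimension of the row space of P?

3

Row reduce to echelon form.
R2 ← R2 + (5/6)·R1: [0, 1/2, -9, 22/3]
R3 ← R3 + (1/2)·R1: [0, 3/2, 12, -4]
R4 ← R4 − (1/6)·R1: [0, 1/2, -3, 10/3]
R3 ← R3 − (3)·R2: [0, 0, 39, -26]
R4 ← R4 − R2: [0, 0, 6, -4]
R4 ← R4 − (2/13)·R3: [0, 0, 0, 0]
Echelon form has 3 nonzero rows, so rank(P) = 3.
The row space has dimension equal to the rank: 3.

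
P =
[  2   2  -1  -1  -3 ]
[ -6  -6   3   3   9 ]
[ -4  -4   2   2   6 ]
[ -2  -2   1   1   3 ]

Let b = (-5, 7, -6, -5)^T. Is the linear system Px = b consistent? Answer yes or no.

no

Row reduce the augmented matrix [P | b].
R2 ← R2 + (3)·R1: [0, 0, 0, 0, 0, -8]
R3 ← R3 + (2)·R1: [0, 0, 0, 0, 0, -16]
R4 ← R4 + R1: [0, 0, 0, 0, 0, -10]
R3 ← R3 − (2)·R2: [0, 0, 0, 0, 0, 0]
R4 ← R4 − (5/4)·R2: [0, 0, 0, 0, 0, 0]
The echelon form has 2 nonzero rows; the last pivot sits in the augmented column, so rank(P) = 1 but rank([P|b]) = 2.
Since the ranks differ, the system is inconsistent.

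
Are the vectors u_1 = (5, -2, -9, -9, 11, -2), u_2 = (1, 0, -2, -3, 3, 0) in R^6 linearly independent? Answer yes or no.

Form the matrix with these vectors as rows and row reduce.
R2 ← R2 − (1/5)·R1: [0, 2/5, -1/5, -6/5, 4/5, 2/5]
2 nonzero rows, so the 2 vectors span a space of dimension 2.
Since 2 = 2, the vectors are linearly independent.

yes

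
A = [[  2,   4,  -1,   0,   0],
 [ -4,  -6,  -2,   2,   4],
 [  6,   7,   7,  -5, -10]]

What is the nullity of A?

Row reduce to echelon form.
R2 ← R2 + (2)·R1: [0, 2, -4, 2, 4]
R3 ← R3 − (3)·R1: [0, -5, 10, -5, -10]
R3 ← R3 + (5/2)·R2: [0, 0, 0, 0, 0]
2 nonzero rows, so rank(A) = 2.
A has 5 columns; by rank–nullity, nullity = 5 − 2 = 3.

3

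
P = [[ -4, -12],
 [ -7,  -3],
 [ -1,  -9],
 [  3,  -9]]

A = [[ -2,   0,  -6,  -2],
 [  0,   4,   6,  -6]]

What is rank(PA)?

First compute PA:
[[  8, -48, -48,  80],
 [ 14, -12,  24,  32],
 [  2, -36, -48,  56],
 [ -6, -36, -72,  48]]
Now row reduce the product.
R2 ← R2 − (7/4)·R1: [0, 72, 108, -108]
R3 ← R3 − (1/4)·R1: [0, -24, -36, 36]
R4 ← R4 + (3/4)·R1: [0, -72, -108, 108]
R3 ← R3 + (1/3)·R2: [0, 0, 0, 0]
R4 ← R4 + R2: [0, 0, 0, 0]
2 nonzero rows, so rank(PA) = 2.

2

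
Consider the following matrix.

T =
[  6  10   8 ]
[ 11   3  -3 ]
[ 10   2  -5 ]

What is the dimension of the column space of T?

Row reduce to echelon form.
R2 ← R2 − (11/6)·R1: [0, -46/3, -53/3]
R3 ← R3 − (5/3)·R1: [0, -44/3, -55/3]
R3 ← R3 − (22/23)·R2: [0, 0, -33/23]
Echelon form has 3 nonzero rows, so rank(T) = 3.
The column space has dimension equal to the rank: 3.

3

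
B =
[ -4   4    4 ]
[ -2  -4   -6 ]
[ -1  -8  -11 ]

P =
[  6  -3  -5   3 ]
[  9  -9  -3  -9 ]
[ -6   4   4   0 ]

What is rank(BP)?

First compute BP:
[[-12,  -8,  24, -48],
 [-12,  18,  -2,  30],
 [-12,  31, -15,  69]]
Now row reduce the product.
R2 ← R2 − R1: [0, 26, -26, 78]
R3 ← R3 − R1: [0, 39, -39, 117]
R3 ← R3 − (3/2)·R2: [0, 0, 0, 0]
2 nonzero rows, so rank(BP) = 2.

2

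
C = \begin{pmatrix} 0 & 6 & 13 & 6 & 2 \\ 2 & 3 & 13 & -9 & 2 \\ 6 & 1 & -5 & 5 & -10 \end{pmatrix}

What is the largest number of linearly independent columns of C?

Row reduce to echelon form.
Swap R1 ↔ R2
R3 ← R3 − (3)·R1: [0, -8, -44, 32, -16]
R3 ← R3 + (4/3)·R2: [0, 0, -80/3, 40, -40/3]
Echelon form has 3 nonzero rows, so rank(C) = 3.
The rank gives the maximum number of linearly independent columns: 3.

3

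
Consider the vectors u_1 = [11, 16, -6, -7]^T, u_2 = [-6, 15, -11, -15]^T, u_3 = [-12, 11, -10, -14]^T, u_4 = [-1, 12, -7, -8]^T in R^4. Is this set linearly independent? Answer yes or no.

yes

Form the matrix with these vectors as rows and row reduce.
R2 ← R2 + (6/11)·R1: [0, 261/11, -157/11, -207/11]
R3 ← R3 + (12/11)·R1: [0, 313/11, -182/11, -238/11]
R4 ← R4 + (1/11)·R1: [0, 148/11, -83/11, -95/11]
R3 ← R3 − (313/261)·R2: [0, 0, 149/261, 27/29]
R4 ← R4 − (148/261)·R2: [0, 0, 143/261, 59/29]
R4 ← R4 − (143/149)·R3: [0, 0, 0, 170/149]
4 nonzero rows, so the 4 vectors span a space of dimension 4.
Since 4 = 4, the vectors are linearly independent.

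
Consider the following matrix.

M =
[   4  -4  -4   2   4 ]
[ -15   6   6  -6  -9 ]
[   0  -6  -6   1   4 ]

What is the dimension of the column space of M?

Row reduce to echelon form.
R2 ← R2 + (15/4)·R1: [0, -9, -9, 3/2, 6]
R3 ← R3 − (2/3)·R2: [0, 0, 0, 0, 0]
Echelon form has 2 nonzero rows, so rank(M) = 2.
The column space has dimension equal to the rank: 2.

2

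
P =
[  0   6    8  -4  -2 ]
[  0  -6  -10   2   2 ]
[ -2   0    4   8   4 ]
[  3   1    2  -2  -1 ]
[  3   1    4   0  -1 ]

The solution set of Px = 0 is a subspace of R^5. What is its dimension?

Row reduce to echelon form.
Swap R1 ↔ R3
R4 ← R4 + (3/2)·R1: [0, 1, 8, 10, 5]
R5 ← R5 + (3/2)·R1: [0, 1, 10, 12, 5]
R3 ← R3 + R2: [0, 0, -2, -2, 0]
R4 ← R4 + (1/6)·R2: [0, 0, 19/3, 31/3, 16/3]
R5 ← R5 + (1/6)·R2: [0, 0, 25/3, 37/3, 16/3]
R4 ← R4 + (19/6)·R3: [0, 0, 0, 4, 16/3]
R5 ← R5 + (25/6)·R3: [0, 0, 0, 4, 16/3]
R5 ← R5 − R4: [0, 0, 0, 0, 0]
4 nonzero rows, so rank(P) = 4.
P has 5 columns; by rank–nullity, nullity = 5 − 4 = 1.

1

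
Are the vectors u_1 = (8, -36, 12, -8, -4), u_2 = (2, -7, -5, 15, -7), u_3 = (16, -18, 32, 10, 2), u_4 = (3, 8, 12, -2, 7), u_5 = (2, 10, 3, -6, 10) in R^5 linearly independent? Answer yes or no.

yes

Form the matrix with these vectors as rows and row reduce.
R2 ← R2 − (1/4)·R1: [0, 2, -8, 17, -6]
R3 ← R3 − (2)·R1: [0, 54, 8, 26, 10]
R4 ← R4 − (3/8)·R1: [0, 43/2, 15/2, 1, 17/2]
R5 ← R5 − (1/4)·R1: [0, 19, 0, -4, 11]
R3 ← R3 − (27)·R2: [0, 0, 224, -433, 172]
R4 ← R4 − (43/4)·R2: [0, 0, 187/2, -727/4, 73]
R5 ← R5 − (19/2)·R2: [0, 0, 76, -331/2, 68]
R4 ← R4 − (187/448)·R3: [0, 0, 0, -453/448, 135/112]
R5 ← R5 − (19/56)·R3: [0, 0, 0, -1041/56, 135/14]
R5 ← R5 − (2776/151)·R4: [0, 0, 0, 0, -1890/151]
5 nonzero rows, so the 5 vectors span a space of dimension 5.
Since 5 = 5, the vectors are linearly independent.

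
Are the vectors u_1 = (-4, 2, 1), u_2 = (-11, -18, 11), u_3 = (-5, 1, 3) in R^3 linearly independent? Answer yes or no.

Form the matrix with these vectors as rows and row reduce.
R2 ← R2 − (11/4)·R1: [0, -47/2, 33/4]
R3 ← R3 − (5/4)·R1: [0, -3/2, 7/4]
R3 ← R3 − (3/47)·R2: [0, 0, 115/94]
3 nonzero rows, so the 3 vectors span a space of dimension 3.
Since 3 = 3, the vectors are linearly independent.

yes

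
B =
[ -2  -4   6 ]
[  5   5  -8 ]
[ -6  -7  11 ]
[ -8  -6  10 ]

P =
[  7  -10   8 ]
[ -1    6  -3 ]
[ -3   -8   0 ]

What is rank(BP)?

First compute BP:
[[-28, -52,  -4],
 [ 54,  44,  25],
 [-68, -70, -27],
 [-80, -36, -46]]
Now row reduce the product.
R2 ← R2 + (27/14)·R1: [0, -394/7, 121/7]
R3 ← R3 − (17/7)·R1: [0, 394/7, -121/7]
R4 ← R4 − (20/7)·R1: [0, 788/7, -242/7]
R3 ← R3 + R2: [0, 0, 0]
R4 ← R4 + (2)·R2: [0, 0, 0]
2 nonzero rows, so rank(BP) = 2.

2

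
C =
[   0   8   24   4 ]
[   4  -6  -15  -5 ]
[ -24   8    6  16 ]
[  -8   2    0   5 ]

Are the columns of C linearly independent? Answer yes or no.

no

Row reduce C to echelon form.
Swap R1 ↔ R2
R3 ← R3 + (6)·R1: [0, -28, -84, -14]
R4 ← R4 + (2)·R1: [0, -10, -30, -5]
R3 ← R3 + (7/2)·R2: [0, 0, 0, 0]
R4 ← R4 + (5/4)·R2: [0, 0, 0, 0]
2 pivots among 4 columns.
Only 2 < 4 pivot columns, so the columns are linearly dependent.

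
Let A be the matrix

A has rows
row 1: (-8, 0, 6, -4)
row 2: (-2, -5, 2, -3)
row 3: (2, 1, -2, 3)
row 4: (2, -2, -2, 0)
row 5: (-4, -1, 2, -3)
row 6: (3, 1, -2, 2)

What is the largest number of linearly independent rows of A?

Row reduce to echelon form.
R2 ← R2 − (1/4)·R1: [0, -5, 1/2, -2]
R3 ← R3 + (1/4)·R1: [0, 1, -1/2, 2]
R4 ← R4 + (1/4)·R1: [0, -2, -1/2, -1]
R5 ← R5 − (1/2)·R1: [0, -1, -1, -1]
R6 ← R6 + (3/8)·R1: [0, 1, 1/4, 1/2]
R3 ← R3 + (1/5)·R2: [0, 0, -2/5, 8/5]
R4 ← R4 − (2/5)·R2: [0, 0, -7/10, -1/5]
R5 ← R5 − (1/5)·R2: [0, 0, -11/10, -3/5]
R6 ← R6 + (1/5)·R2: [0, 0, 7/20, 1/10]
R4 ← R4 − (7/4)·R3: [0, 0, 0, -3]
R5 ← R5 − (11/4)·R3: [0, 0, 0, -5]
R6 ← R6 + (7/8)·R3: [0, 0, 0, 3/2]
R5 ← R5 − (5/3)·R4: [0, 0, 0, 0]
R6 ← R6 + (1/2)·R4: [0, 0, 0, 0]
Echelon form has 4 nonzero rows, so rank(A) = 4.
The rank gives the maximum number of linearly independent rows: 4.

4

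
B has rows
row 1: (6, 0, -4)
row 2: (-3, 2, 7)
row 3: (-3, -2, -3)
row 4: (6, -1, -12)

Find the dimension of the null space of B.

0

Row reduce to echelon form.
R2 ← R2 + (1/2)·R1: [0, 2, 5]
R3 ← R3 + (1/2)·R1: [0, -2, -5]
R4 ← R4 − R1: [0, -1, -8]
R3 ← R3 + R2: [0, 0, 0]
R4 ← R4 + (1/2)·R2: [0, 0, -11/2]
Swap R3 ↔ R4
3 nonzero rows, so rank(B) = 3.
B has 3 columns; by rank–nullity, nullity = 3 − 3 = 0.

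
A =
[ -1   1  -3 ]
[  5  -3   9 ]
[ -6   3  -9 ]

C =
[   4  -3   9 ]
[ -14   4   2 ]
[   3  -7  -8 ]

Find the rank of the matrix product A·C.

First compute AC:
[[-27,  28,  17],
 [ 89, -90, -33],
 [-93,  93,  24]]
Now row reduce the product.
R2 ← R2 + (89/27)·R1: [0, 62/27, 622/27]
R3 ← R3 − (31/9)·R1: [0, -31/9, -311/9]
R3 ← R3 + (3/2)·R2: [0, 0, 0]
2 nonzero rows, so rank(AC) = 2.

2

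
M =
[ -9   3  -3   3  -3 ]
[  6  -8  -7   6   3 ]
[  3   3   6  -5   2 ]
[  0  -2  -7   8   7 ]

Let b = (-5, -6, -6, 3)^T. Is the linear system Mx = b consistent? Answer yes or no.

no

Row reduce the augmented matrix [M | b].
R2 ← R2 + (2/3)·R1: [0, -6, -9, 8, 1, -28/3]
R3 ← R3 + (1/3)·R1: [0, 4, 5, -4, 1, -23/3]
R3 ← R3 + (2/3)·R2: [0, 0, -1, 4/3, 5/3, -125/9]
R4 ← R4 − (1/3)·R2: [0, 0, -4, 16/3, 20/3, 55/9]
R4 ← R4 − (4)·R3: [0, 0, 0, 0, 0, 185/3]
The echelon form has 4 nonzero rows; the last pivot sits in the augmented column, so rank(M) = 3 but rank([M|b]) = 4.
Since the ranks differ, the system is inconsistent.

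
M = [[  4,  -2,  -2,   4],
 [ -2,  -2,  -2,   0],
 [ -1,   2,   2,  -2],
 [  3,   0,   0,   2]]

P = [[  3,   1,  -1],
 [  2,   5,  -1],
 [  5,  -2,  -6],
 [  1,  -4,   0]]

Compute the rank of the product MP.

2

First compute MP:
[[  2, -18,  10],
 [-20,  -8,  16],
 [  9,  13, -13],
 [ 11,  -5,  -3]]
Now row reduce the product.
R2 ← R2 + (10)·R1: [0, -188, 116]
R3 ← R3 − (9/2)·R1: [0, 94, -58]
R4 ← R4 − (11/2)·R1: [0, 94, -58]
R3 ← R3 + (1/2)·R2: [0, 0, 0]
R4 ← R4 + (1/2)·R2: [0, 0, 0]
2 nonzero rows, so rank(MP) = 2.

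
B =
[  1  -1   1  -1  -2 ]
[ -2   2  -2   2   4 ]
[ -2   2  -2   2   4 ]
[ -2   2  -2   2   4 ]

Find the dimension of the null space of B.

4

Row reduce to echelon form.
R2 ← R2 + (2)·R1: [0, 0, 0, 0, 0]
R3 ← R3 + (2)·R1: [0, 0, 0, 0, 0]
R4 ← R4 + (2)·R1: [0, 0, 0, 0, 0]
1 nonzero row, so rank(B) = 1.
B has 5 columns; by rank–nullity, nullity = 5 − 1 = 4.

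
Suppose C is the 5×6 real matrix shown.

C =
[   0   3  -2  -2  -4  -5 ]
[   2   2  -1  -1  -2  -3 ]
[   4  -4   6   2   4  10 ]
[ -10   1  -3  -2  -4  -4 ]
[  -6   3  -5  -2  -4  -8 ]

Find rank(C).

Row reduce to echelon form.
Swap R1 ↔ R2
R3 ← R3 − (2)·R1: [0, -8, 8, 4, 8, 16]
R4 ← R4 + (5)·R1: [0, 11, -8, -7, -14, -19]
R5 ← R5 + (3)·R1: [0, 9, -8, -5, -10, -17]
R3 ← R3 + (8/3)·R2: [0, 0, 8/3, -4/3, -8/3, 8/3]
R4 ← R4 − (11/3)·R2: [0, 0, -2/3, 1/3, 2/3, -2/3]
R5 ← R5 − (3)·R2: [0, 0, -2, 1, 2, -2]
R4 ← R4 + (1/4)·R3: [0, 0, 0, 0, 0, 0]
R5 ← R5 + (3/4)·R3: [0, 0, 0, 0, 0, 0]
Echelon form has 3 nonzero rows, so rank(C) = 3.

3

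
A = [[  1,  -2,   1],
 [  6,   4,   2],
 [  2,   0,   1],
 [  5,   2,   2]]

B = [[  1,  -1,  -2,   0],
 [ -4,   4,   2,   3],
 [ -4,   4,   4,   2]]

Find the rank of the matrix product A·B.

First compute AB:
[[  5,  -5,  -2,  -4],
 [-18,  18,   4,  16],
 [ -2,   2,   0,   2],
 [-11,  11,   2,  10]]
Now row reduce the product.
R2 ← R2 + (18/5)·R1: [0, 0, -16/5, 8/5]
R3 ← R3 + (2/5)·R1: [0, 0, -4/5, 2/5]
R4 ← R4 + (11/5)·R1: [0, 0, -12/5, 6/5]
R3 ← R3 − (1/4)·R2: [0, 0, 0, 0]
R4 ← R4 − (3/4)·R2: [0, 0, 0, 0]
2 nonzero rows, so rank(AB) = 2.

2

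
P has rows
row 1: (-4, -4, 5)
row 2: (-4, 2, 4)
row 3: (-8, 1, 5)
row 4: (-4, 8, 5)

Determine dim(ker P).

0

Row reduce to echelon form.
R2 ← R2 − R1: [0, 6, -1]
R3 ← R3 − (2)·R1: [0, 9, -5]
R4 ← R4 − R1: [0, 12, 0]
R3 ← R3 − (3/2)·R2: [0, 0, -7/2]
R4 ← R4 − (2)·R2: [0, 0, 2]
R4 ← R4 + (4/7)·R3: [0, 0, 0]
3 nonzero rows, so rank(P) = 3.
P has 3 columns; by rank–nullity, nullity = 3 − 3 = 0.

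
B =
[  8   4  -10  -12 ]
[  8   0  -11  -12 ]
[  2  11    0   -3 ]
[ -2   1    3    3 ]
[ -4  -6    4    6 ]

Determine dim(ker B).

Row reduce to echelon form.
R2 ← R2 − R1: [0, -4, -1, 0]
R3 ← R3 − (1/4)·R1: [0, 10, 5/2, 0]
R4 ← R4 + (1/4)·R1: [0, 2, 1/2, 0]
R5 ← R5 + (1/2)·R1: [0, -4, -1, 0]
R3 ← R3 + (5/2)·R2: [0, 0, 0, 0]
R4 ← R4 + (1/2)·R2: [0, 0, 0, 0]
R5 ← R5 − R2: [0, 0, 0, 0]
2 nonzero rows, so rank(B) = 2.
B has 4 columns; by rank–nullity, nullity = 4 − 2 = 2.

2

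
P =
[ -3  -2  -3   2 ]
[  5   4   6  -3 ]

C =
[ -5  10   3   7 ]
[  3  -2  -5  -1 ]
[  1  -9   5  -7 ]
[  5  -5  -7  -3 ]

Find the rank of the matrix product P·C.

2

First compute PC:
[[ 16,  -9, -28,  -4],
 [-22,   3,  46,  -2]]
Now row reduce the product.
R2 ← R2 + (11/8)·R1: [0, -75/8, 15/2, -15/2]
2 nonzero rows, so rank(PC) = 2.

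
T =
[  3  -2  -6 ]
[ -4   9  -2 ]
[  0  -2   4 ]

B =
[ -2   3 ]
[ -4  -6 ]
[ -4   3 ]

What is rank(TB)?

First compute TB:
[[ 26,   3],
 [-20, -72],
 [ -8,  24]]
Now row reduce the product.
R2 ← R2 + (10/13)·R1: [0, -906/13]
R3 ← R3 + (4/13)·R1: [0, 324/13]
R3 ← R3 + (54/151)·R2: [0, 0]
2 nonzero rows, so rank(TB) = 2.

2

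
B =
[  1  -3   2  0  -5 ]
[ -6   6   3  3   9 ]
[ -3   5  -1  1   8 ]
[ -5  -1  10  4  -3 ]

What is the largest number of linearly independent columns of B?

Row reduce to echelon form.
R2 ← R2 + (6)·R1: [0, -12, 15, 3, -21]
R3 ← R3 + (3)·R1: [0, -4, 5, 1, -7]
R4 ← R4 + (5)·R1: [0, -16, 20, 4, -28]
R3 ← R3 − (1/3)·R2: [0, 0, 0, 0, 0]
R4 ← R4 − (4/3)·R2: [0, 0, 0, 0, 0]
Echelon form has 2 nonzero rows, so rank(B) = 2.
The rank gives the maximum number of linearly independent columns: 2.

2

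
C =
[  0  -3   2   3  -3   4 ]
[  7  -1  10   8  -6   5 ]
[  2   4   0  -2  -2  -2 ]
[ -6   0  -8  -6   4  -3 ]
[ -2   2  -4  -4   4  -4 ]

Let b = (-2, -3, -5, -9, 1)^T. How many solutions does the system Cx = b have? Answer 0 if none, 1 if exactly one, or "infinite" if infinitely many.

0

Row reduce the augmented matrix [C | b].
Swap R1 ↔ R2
R3 ← R3 − (2/7)·R1: [0, 30/7, -20/7, -30/7, -2/7, -24/7, -29/7]
R4 ← R4 + (6/7)·R1: [0, -6/7, 4/7, 6/7, -8/7, 9/7, -81/7]
R5 ← R5 + (2/7)·R1: [0, 12/7, -8/7, -12/7, 16/7, -18/7, 1/7]
R3 ← R3 + (10/7)·R2: [0, 0, 0, 0, -32/7, 16/7, -7]
R4 ← R4 − (2/7)·R2: [0, 0, 0, 0, -2/7, 1/7, -11]
R5 ← R5 + (4/7)·R2: [0, 0, 0, 0, 4/7, -2/7, -1]
R4 ← R4 − (1/16)·R3: [0, 0, 0, 0, 0, 0, -169/16]
R5 ← R5 + (1/8)·R3: [0, 0, 0, 0, 0, 0, -15/8]
R5 ← R5 − (30/169)·R4: [0, 0, 0, 0, 0, 0, 0]
The echelon form has 4 nonzero rows; the last pivot sits in the augmented column, so rank(C) = 3 but rank([C|b]) = 4.
Since the ranks differ, the system is inconsistent.
It has no solutions.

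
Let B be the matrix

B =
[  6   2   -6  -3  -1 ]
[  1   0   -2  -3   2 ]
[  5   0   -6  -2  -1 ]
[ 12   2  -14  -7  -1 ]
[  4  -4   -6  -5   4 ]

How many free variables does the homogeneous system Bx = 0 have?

1

Row reduce to echelon form.
R2 ← R2 − (1/6)·R1: [0, -1/3, -1, -5/2, 13/6]
R3 ← R3 − (5/6)·R1: [0, -5/3, -1, 1/2, -1/6]
R4 ← R4 − (2)·R1: [0, -2, -2, -1, 1]
R5 ← R5 − (2/3)·R1: [0, -16/3, -2, -3, 14/3]
R3 ← R3 − (5)·R2: [0, 0, 4, 13, -11]
R4 ← R4 − (6)·R2: [0, 0, 4, 14, -12]
R5 ← R5 − (16)·R2: [0, 0, 14, 37, -30]
R4 ← R4 − R3: [0, 0, 0, 1, -1]
R5 ← R5 − (7/2)·R3: [0, 0, 0, -17/2, 17/2]
R5 ← R5 + (17/2)·R4: [0, 0, 0, 0, 0]
4 nonzero rows, so rank(B) = 4.
B has 5 columns; by rank–nullity, nullity = 5 − 4 = 1.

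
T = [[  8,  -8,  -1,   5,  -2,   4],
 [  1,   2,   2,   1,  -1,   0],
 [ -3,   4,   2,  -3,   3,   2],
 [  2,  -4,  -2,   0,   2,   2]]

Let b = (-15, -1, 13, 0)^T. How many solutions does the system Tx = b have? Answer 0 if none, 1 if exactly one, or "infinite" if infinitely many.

infinite

Row reduce the augmented matrix [T | b].
R2 ← R2 − (1/8)·R1: [0, 3, 17/8, 3/8, -3/4, -1/2, 7/8]
R3 ← R3 + (3/8)·R1: [0, 1, 13/8, -9/8, 9/4, 7/2, 59/8]
R4 ← R4 − (1/4)·R1: [0, -2, -7/4, -5/4, 5/2, 1, 15/4]
R3 ← R3 − (1/3)·R2: [0, 0, 11/12, -5/4, 5/2, 11/3, 85/12]
R4 ← R4 + (2/3)·R2: [0, 0, -1/3, -1, 2, 2/3, 13/3]
R4 ← R4 + (4/11)·R3: [0, 0, 0, -16/11, 32/11, 2, 76/11]
The echelon form has 4 nonzero rows, and every pivot lies in the first 6 columns, so rank(T) = rank([T|b]) = 4.
The system is consistent.
rank = 4 < 6 unknowns, so there are infinitely many solutions.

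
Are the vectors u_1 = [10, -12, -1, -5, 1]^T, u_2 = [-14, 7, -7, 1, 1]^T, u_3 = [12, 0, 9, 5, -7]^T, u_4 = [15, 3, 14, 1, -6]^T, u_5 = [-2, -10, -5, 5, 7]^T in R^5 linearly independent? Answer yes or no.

Form the matrix with these vectors as rows and row reduce.
R2 ← R2 + (7/5)·R1: [0, -49/5, -42/5, -6, 12/5]
R3 ← R3 − (6/5)·R1: [0, 72/5, 51/5, 11, -41/5]
R4 ← R4 − (3/2)·R1: [0, 21, 31/2, 17/2, -15/2]
R5 ← R5 + (1/5)·R1: [0, -62/5, -26/5, 4, 36/5]
R3 ← R3 + (72/49)·R2: [0, 0, -15/7, 107/49, -229/49]
R4 ← R4 + (15/7)·R2: [0, 0, -5/2, -61/14, -33/14]
R5 ← R5 − (62/49)·R2: [0, 0, 38/7, 568/49, 204/49]
R4 ← R4 − (7/6)·R3: [0, 0, 0, -145/21, 65/21]
R5 ← R5 + (38/15)·R3: [0, 0, 0, 1798/105, -806/105]
R5 ← R5 + (62/25)·R4: [0, 0, 0, 0, 0]
4 nonzero rows, so the 5 vectors span a space of dimension 4.
Since 4 < 5, the vectors are linearly dependent.

no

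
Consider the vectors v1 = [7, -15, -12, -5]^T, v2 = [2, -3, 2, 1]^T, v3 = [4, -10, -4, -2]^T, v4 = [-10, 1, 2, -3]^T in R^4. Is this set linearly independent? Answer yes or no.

no

Form the matrix with these vectors as rows and row reduce.
R2 ← R2 − (2/7)·R1: [0, 9/7, 38/7, 17/7]
R3 ← R3 − (4/7)·R1: [0, -10/7, 20/7, 6/7]
R4 ← R4 + (10/7)·R1: [0, -143/7, -106/7, -71/7]
R3 ← R3 + (10/9)·R2: [0, 0, 80/9, 32/9]
R4 ← R4 + (143/9)·R2: [0, 0, 640/9, 256/9]
R4 ← R4 − (8)·R3: [0, 0, 0, 0]
3 nonzero rows, so the 4 vectors span a space of dimension 3.
Since 3 < 4, the vectors are linearly dependent.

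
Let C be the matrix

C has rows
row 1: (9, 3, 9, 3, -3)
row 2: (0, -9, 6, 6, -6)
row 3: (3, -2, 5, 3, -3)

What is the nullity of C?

Row reduce to echelon form.
R3 ← R3 − (1/3)·R1: [0, -3, 2, 2, -2]
R3 ← R3 − (1/3)·R2: [0, 0, 0, 0, 0]
2 nonzero rows, so rank(C) = 2.
C has 5 columns; by rank–nullity, nullity = 5 − 2 = 3.

3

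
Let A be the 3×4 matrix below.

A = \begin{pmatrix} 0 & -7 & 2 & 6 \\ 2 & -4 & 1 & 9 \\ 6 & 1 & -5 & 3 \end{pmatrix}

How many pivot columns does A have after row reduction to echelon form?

3

Row reduce to echelon form.
Swap R1 ↔ R2
R3 ← R3 − (3)·R1: [0, 13, -8, -24]
R3 ← R3 + (13/7)·R2: [0, 0, -30/7, -90/7]
Echelon form has 3 nonzero rows, so rank(A) = 3.
Each nonzero row contributes one pivot column: 3 pivot columns.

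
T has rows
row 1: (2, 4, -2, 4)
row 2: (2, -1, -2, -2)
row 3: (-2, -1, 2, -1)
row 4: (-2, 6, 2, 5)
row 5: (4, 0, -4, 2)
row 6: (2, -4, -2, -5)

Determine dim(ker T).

Row reduce to echelon form.
R2 ← R2 − R1: [0, -5, 0, -6]
R3 ← R3 + R1: [0, 3, 0, 3]
R4 ← R4 + R1: [0, 10, 0, 9]
R5 ← R5 − (2)·R1: [0, -8, 0, -6]
R6 ← R6 − R1: [0, -8, 0, -9]
R3 ← R3 + (3/5)·R2: [0, 0, 0, -3/5]
R4 ← R4 + (2)·R2: [0, 0, 0, -3]
R5 ← R5 − (8/5)·R2: [0, 0, 0, 18/5]
R6 ← R6 − (8/5)·R2: [0, 0, 0, 3/5]
R4 ← R4 − (5)·R3: [0, 0, 0, 0]
R5 ← R5 + (6)·R3: [0, 0, 0, 0]
R6 ← R6 + R3: [0, 0, 0, 0]
3 nonzero rows, so rank(T) = 3.
T has 4 columns; by rank–nullity, nullity = 4 − 3 = 1.

1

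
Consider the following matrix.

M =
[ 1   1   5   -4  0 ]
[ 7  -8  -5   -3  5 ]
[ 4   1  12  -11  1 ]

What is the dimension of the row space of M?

2

Row reduce to echelon form.
R2 ← R2 − (7)·R1: [0, -15, -40, 25, 5]
R3 ← R3 − (4)·R1: [0, -3, -8, 5, 1]
R3 ← R3 − (1/5)·R2: [0, 0, 0, 0, 0]
Echelon form has 2 nonzero rows, so rank(M) = 2.
The row space has dimension equal to the rank: 2.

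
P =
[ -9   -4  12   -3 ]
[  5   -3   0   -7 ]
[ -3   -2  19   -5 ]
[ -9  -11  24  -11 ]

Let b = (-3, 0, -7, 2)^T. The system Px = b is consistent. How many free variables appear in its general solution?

0

Row reduce the augmented matrix [P | b].
R2 ← R2 + (5/9)·R1: [0, -47/9, 20/3, -26/3, -5/3]
R3 ← R3 − (1/3)·R1: [0, -2/3, 15, -4, -6]
R4 ← R4 − R1: [0, -7, 12, -8, 5]
R3 ← R3 − (6/47)·R2: [0, 0, 665/47, -136/47, -272/47]
R4 ← R4 − (63/47)·R2: [0, 0, 144/47, 170/47, 340/47]
R4 ← R4 − (144/665)·R3: [0, 0, 0, 2822/665, 5644/665]
The echelon form has 4 nonzero rows, and every pivot lies in the first 4 columns, so rank(P) = rank([P|b]) = 4.
The system is consistent.
Free variables = (unknowns) − (rank) = 4 − 4 = 0.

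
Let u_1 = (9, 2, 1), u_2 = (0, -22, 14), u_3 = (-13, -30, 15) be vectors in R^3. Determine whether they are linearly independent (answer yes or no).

yes

Form the matrix with these vectors as rows and row reduce.
R3 ← R3 + (13/9)·R1: [0, -244/9, 148/9]
R3 ← R3 − (122/99)·R2: [0, 0, -80/99]
3 nonzero rows, so the 3 vectors span a space of dimension 3.
Since 3 = 3, the vectors are linearly independent.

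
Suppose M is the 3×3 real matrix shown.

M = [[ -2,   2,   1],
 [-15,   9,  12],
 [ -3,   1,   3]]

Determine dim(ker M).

Row reduce to echelon form.
R2 ← R2 − (15/2)·R1: [0, -6, 9/2]
R3 ← R3 − (3/2)·R1: [0, -2, 3/2]
R3 ← R3 − (1/3)·R2: [0, 0, 0]
2 nonzero rows, so rank(M) = 2.
M has 3 columns; by rank–nullity, nullity = 3 − 2 = 1.

1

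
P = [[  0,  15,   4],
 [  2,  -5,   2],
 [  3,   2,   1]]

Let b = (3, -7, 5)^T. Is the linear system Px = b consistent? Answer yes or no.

Row reduce the augmented matrix [P | b].
Swap R1 ↔ R2
R3 ← R3 − (3/2)·R1: [0, 19/2, -2, 31/2]
R3 ← R3 − (19/30)·R2: [0, 0, -68/15, 68/5]
The echelon form has 3 nonzero rows, and every pivot lies in the first 3 columns, so rank(P) = rank([P|b]) = 3.
The system is consistent.

yes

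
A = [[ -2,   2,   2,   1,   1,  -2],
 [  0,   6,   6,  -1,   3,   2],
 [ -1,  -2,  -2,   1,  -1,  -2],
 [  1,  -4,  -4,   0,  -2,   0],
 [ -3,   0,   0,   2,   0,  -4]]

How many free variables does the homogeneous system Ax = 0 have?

4

Row reduce to echelon form.
R3 ← R3 − (1/2)·R1: [0, -3, -3, 1/2, -3/2, -1]
R4 ← R4 + (1/2)·R1: [0, -3, -3, 1/2, -3/2, -1]
R5 ← R5 − (3/2)·R1: [0, -3, -3, 1/2, -3/2, -1]
R3 ← R3 + (1/2)·R2: [0, 0, 0, 0, 0, 0]
R4 ← R4 + (1/2)·R2: [0, 0, 0, 0, 0, 0]
R5 ← R5 + (1/2)·R2: [0, 0, 0, 0, 0, 0]
2 nonzero rows, so rank(A) = 2.
A has 6 columns; by rank–nullity, nullity = 6 − 2 = 4.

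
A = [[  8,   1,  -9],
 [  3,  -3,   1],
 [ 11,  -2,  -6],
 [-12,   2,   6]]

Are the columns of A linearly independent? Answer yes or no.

Row reduce A to echelon form.
R2 ← R2 − (3/8)·R1: [0, -27/8, 35/8]
R3 ← R3 − (11/8)·R1: [0, -27/8, 51/8]
R4 ← R4 + (3/2)·R1: [0, 7/2, -15/2]
R3 ← R3 − R2: [0, 0, 2]
R4 ← R4 + (28/27)·R2: [0, 0, -80/27]
R4 ← R4 + (40/27)·R3: [0, 0, 0]
3 pivots among 3 columns.
Every column is a pivot column, so the columns are linearly independent.

yes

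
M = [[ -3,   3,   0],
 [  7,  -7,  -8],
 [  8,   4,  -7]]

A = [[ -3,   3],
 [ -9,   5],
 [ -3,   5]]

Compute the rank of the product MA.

First compute MA:
[[-18,   6],
 [ 66, -54],
 [-39,   9]]
Now row reduce the product.
R2 ← R2 + (11/3)·R1: [0, -32]
R3 ← R3 − (13/6)·R1: [0, -4]
R3 ← R3 − (1/8)·R2: [0, 0]
2 nonzero rows, so rank(MA) = 2.

2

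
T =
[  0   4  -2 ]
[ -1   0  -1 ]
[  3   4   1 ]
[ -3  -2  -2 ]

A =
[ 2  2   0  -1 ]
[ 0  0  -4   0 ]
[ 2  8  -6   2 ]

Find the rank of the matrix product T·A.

First compute TA:
[[ -4, -16,  -4,  -4],
 [ -4, -10,   6,  -1],
 [  8,  14, -22,  -1],
 [-10, -22,  20,  -1]]
Now row reduce the product.
R2 ← R2 − R1: [0, 6, 10, 3]
R3 ← R3 + (2)·R1: [0, -18, -30, -9]
R4 ← R4 − (5/2)·R1: [0, 18, 30, 9]
R3 ← R3 + (3)·R2: [0, 0, 0, 0]
R4 ← R4 − (3)·R2: [0, 0, 0, 0]
2 nonzero rows, so rank(TA) = 2.

2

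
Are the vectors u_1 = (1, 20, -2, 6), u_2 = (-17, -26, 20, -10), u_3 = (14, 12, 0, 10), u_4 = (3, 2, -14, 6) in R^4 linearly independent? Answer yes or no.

yes

Form the matrix with these vectors as rows and row reduce.
R2 ← R2 + (17)·R1: [0, 314, -14, 92]
R3 ← R3 − (14)·R1: [0, -268, 28, -74]
R4 ← R4 − (3)·R1: [0, -58, -8, -12]
R3 ← R3 + (134/157)·R2: [0, 0, 2520/157, 710/157]
R4 ← R4 + (29/157)·R2: [0, 0, -1662/157, 784/157]
R4 ← R4 + (277/420)·R3: [0, 0, 0, 335/42]
4 nonzero rows, so the 4 vectors span a space of dimension 4.
Since 4 = 4, the vectors are linearly independent.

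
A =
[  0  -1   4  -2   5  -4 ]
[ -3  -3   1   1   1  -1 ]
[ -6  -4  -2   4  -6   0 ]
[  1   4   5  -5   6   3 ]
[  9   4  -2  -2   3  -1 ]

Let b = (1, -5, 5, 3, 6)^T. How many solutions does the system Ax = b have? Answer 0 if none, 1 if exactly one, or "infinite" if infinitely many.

Row reduce the augmented matrix [A | b].
Swap R1 ↔ R2
R3 ← R3 − (2)·R1: [0, 2, -4, 2, -8, 2, 15]
R4 ← R4 + (1/3)·R1: [0, 3, 16/3, -14/3, 19/3, 8/3, 4/3]
R5 ← R5 + (3)·R1: [0, -5, 1, 1, 6, -4, -9]
R3 ← R3 + (2)·R2: [0, 0, 4, -2, 2, -6, 17]
R4 ← R4 + (3)·R2: [0, 0, 52/3, -32/3, 64/3, -28/3, 13/3]
R5 ← R5 − (5)·R2: [0, 0, -19, 11, -19, 16, -14]
R4 ← R4 − (13/3)·R3: [0, 0, 0, -2, 38/3, 50/3, -208/3]
R5 ← R5 + (19/4)·R3: [0, 0, 0, 3/2, -19/2, -25/2, 267/4]
R5 ← R5 + (3/4)·R4: [0, 0, 0, 0, 0, 0, 59/4]
The echelon form has 5 nonzero rows; the last pivot sits in the augmented column, so rank(A) = 4 but rank([A|b]) = 5.
Since the ranks differ, the system is inconsistent.
It has no solutions.

0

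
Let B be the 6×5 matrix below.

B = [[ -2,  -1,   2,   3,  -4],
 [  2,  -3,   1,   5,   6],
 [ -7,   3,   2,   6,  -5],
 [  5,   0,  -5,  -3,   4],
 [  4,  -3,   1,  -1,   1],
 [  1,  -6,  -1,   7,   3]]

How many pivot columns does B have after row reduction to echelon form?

Row reduce to echelon form.
R2 ← R2 + R1: [0, -4, 3, 8, 2]
R3 ← R3 − (7/2)·R1: [0, 13/2, -5, -9/2, 9]
R4 ← R4 + (5/2)·R1: [0, -5/2, 0, 9/2, -6]
R5 ← R5 + (2)·R1: [0, -5, 5, 5, -7]
R6 ← R6 + (1/2)·R1: [0, -13/2, 0, 17/2, 1]
R3 ← R3 + (13/8)·R2: [0, 0, -1/8, 17/2, 49/4]
R4 ← R4 − (5/8)·R2: [0, 0, -15/8, -1/2, -29/4]
R5 ← R5 − (5/4)·R2: [0, 0, 5/4, -5, -19/2]
R6 ← R6 − (13/8)·R2: [0, 0, -39/8, -9/2, -9/4]
R4 ← R4 − (15)·R3: [0, 0, 0, -128, -191]
R5 ← R5 + (10)·R3: [0, 0, 0, 80, 113]
R6 ← R6 − (39)·R3: [0, 0, 0, -336, -480]
R5 ← R5 + (5/8)·R4: [0, 0, 0, 0, -51/8]
R6 ← R6 − (21/8)·R4: [0, 0, 0, 0, 171/8]
R6 ← R6 + (57/17)·R5: [0, 0, 0, 0, 0]
Echelon form has 5 nonzero rows, so rank(B) = 5.
Each nonzero row contributes one pivot column: 5 pivot columns.

5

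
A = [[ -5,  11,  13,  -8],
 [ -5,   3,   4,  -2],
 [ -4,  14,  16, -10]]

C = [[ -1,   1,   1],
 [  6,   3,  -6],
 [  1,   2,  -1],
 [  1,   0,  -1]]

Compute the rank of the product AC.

First compute AC:
[[ 76,  54, -76],
 [ 25,  12, -25],
 [ 94,  70, -94]]
Now row reduce the product.
R2 ← R2 − (25/76)·R1: [0, -219/38, 0]
R3 ← R3 − (47/38)·R1: [0, 61/19, 0]
R3 ← R3 + (122/219)·R2: [0, 0, 0]
2 nonzero rows, so rank(AC) = 2.

2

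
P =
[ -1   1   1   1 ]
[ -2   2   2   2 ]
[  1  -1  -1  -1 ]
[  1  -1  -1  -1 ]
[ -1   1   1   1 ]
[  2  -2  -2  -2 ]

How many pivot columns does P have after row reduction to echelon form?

Row reduce to echelon form.
R2 ← R2 − (2)·R1: [0, 0, 0, 0]
R3 ← R3 + R1: [0, 0, 0, 0]
R4 ← R4 + R1: [0, 0, 0, 0]
R5 ← R5 − R1: [0, 0, 0, 0]
R6 ← R6 + (2)·R1: [0, 0, 0, 0]
Echelon form has 1 nonzero row, so rank(P) = 1.
Each nonzero row contributes one pivot column: 1 pivot columns.

1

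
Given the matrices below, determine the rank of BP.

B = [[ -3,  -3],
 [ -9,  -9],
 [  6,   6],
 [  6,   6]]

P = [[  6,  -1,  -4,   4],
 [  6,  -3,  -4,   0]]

First compute BP:
[[-36,  12,  24, -12],
 [-108,  36,  72, -36],
 [ 72, -24, -48,  24],
 [ 72, -24, -48,  24]]
Now row reduce the product.
R2 ← R2 − (3)·R1: [0, 0, 0, 0]
R3 ← R3 + (2)·R1: [0, 0, 0, 0]
R4 ← R4 + (2)·R1: [0, 0, 0, 0]
1 nonzero row, so rank(BP) = 1.

1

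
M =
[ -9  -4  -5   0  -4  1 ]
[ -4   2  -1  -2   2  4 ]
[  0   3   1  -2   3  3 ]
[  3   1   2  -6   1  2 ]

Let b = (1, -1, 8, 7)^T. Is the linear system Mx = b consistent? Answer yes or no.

no

Row reduce the augmented matrix [M | b].
R2 ← R2 − (4/9)·R1: [0, 34/9, 11/9, -2, 34/9, 32/9, -13/9]
R4 ← R4 + (1/3)·R1: [0, -1/3, 1/3, -6, -1/3, 7/3, 22/3]
R3 ← R3 − (27/34)·R2: [0, 0, 1/34, -7/17, 0, 3/17, 311/34]
R4 ← R4 + (3/34)·R2: [0, 0, 15/34, -105/17, 0, 45/17, 245/34]
R4 ← R4 − (15)·R3: [0, 0, 0, 0, 0, 0, -130]
The echelon form has 4 nonzero rows; the last pivot sits in the augmented column, so rank(M) = 3 but rank([M|b]) = 4.
Since the ranks differ, the system is inconsistent.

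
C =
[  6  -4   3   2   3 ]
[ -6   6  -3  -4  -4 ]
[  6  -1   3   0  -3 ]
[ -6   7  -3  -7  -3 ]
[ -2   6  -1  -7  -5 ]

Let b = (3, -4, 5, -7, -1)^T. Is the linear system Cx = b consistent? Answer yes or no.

no

Row reduce the augmented matrix [C | b].
R2 ← R2 + R1: [0, 2, 0, -2, -1, -1]
R3 ← R3 − R1: [0, 3, 0, -2, -6, 2]
R4 ← R4 + R1: [0, 3, 0, -5, 0, -4]
R5 ← R5 + (1/3)·R1: [0, 14/3, 0, -19/3, -4, 0]
R3 ← R3 − (3/2)·R2: [0, 0, 0, 1, -9/2, 7/2]
R4 ← R4 − (3/2)·R2: [0, 0, 0, -2, 3/2, -5/2]
R5 ← R5 − (7/3)·R2: [0, 0, 0, -5/3, -5/3, 7/3]
R4 ← R4 + (2)·R3: [0, 0, 0, 0, -15/2, 9/2]
R5 ← R5 + (5/3)·R3: [0, 0, 0, 0, -55/6, 49/6]
R5 ← R5 − (11/9)·R4: [0, 0, 0, 0, 0, 8/3]
The echelon form has 5 nonzero rows; the last pivot sits in the augmented column, so rank(C) = 4 but rank([C|b]) = 5.
Since the ranks differ, the system is inconsistent.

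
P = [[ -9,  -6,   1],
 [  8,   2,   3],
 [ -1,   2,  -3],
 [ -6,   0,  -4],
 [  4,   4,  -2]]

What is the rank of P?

Row reduce to echelon form.
R2 ← R2 + (8/9)·R1: [0, -10/3, 35/9]
R3 ← R3 − (1/9)·R1: [0, 8/3, -28/9]
R4 ← R4 − (2/3)·R1: [0, 4, -14/3]
R5 ← R5 + (4/9)·R1: [0, 4/3, -14/9]
R3 ← R3 + (4/5)·R2: [0, 0, 0]
R4 ← R4 + (6/5)·R2: [0, 0, 0]
R5 ← R5 + (2/5)·R2: [0, 0, 0]
Echelon form has 2 nonzero rows, so rank(P) = 2.

2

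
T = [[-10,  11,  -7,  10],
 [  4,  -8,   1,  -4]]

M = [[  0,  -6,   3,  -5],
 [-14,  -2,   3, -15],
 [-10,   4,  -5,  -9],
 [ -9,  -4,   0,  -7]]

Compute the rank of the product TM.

First compute TM:
[[-174, -30,  38, -122],
 [138,  12, -17, 119]]
Now row reduce the product.
R2 ← R2 + (23/29)·R1: [0, -342/29, 381/29, 645/29]
2 nonzero rows, so rank(TM) = 2.

2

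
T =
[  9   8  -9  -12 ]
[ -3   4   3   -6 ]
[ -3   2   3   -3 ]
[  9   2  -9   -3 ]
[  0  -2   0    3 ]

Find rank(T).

2

Row reduce to echelon form.
R2 ← R2 + (1/3)·R1: [0, 20/3, 0, -10]
R3 ← R3 + (1/3)·R1: [0, 14/3, 0, -7]
R4 ← R4 − R1: [0, -6, 0, 9]
R3 ← R3 − (7/10)·R2: [0, 0, 0, 0]
R4 ← R4 + (9/10)·R2: [0, 0, 0, 0]
R5 ← R5 + (3/10)·R2: [0, 0, 0, 0]
Echelon form has 2 nonzero rows, so rank(T) = 2.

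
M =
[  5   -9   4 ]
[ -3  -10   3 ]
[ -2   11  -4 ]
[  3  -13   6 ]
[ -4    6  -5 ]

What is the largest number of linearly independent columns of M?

Row reduce to echelon form.
R2 ← R2 + (3/5)·R1: [0, -77/5, 27/5]
R3 ← R3 + (2/5)·R1: [0, 37/5, -12/5]
R4 ← R4 − (3/5)·R1: [0, -38/5, 18/5]
R5 ← R5 + (4/5)·R1: [0, -6/5, -9/5]
R3 ← R3 + (37/77)·R2: [0, 0, 15/77]
R4 ← R4 − (38/77)·R2: [0, 0, 72/77]
R5 ← R5 − (6/77)·R2: [0, 0, -171/77]
R4 ← R4 − (24/5)·R3: [0, 0, 0]
R5 ← R5 + (57/5)·R3: [0, 0, 0]
Echelon form has 3 nonzero rows, so rank(M) = 3.
The rank gives the maximum number of linearly independent columns: 3.

3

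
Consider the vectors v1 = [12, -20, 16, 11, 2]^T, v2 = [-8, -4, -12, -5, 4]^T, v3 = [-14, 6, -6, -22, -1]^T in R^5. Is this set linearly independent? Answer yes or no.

Form the matrix with these vectors as rows and row reduce.
R2 ← R2 + (2/3)·R1: [0, -52/3, -4/3, 7/3, 16/3]
R3 ← R3 + (7/6)·R1: [0, -52/3, 38/3, -55/6, 4/3]
R3 ← R3 − R2: [0, 0, 14, -23/2, -4]
3 nonzero rows, so the 3 vectors span a space of dimension 3.
Since 3 = 3, the vectors are linearly independent.

yes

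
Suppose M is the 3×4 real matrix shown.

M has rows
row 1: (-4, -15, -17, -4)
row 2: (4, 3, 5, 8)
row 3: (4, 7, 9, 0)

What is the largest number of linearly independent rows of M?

Row reduce to echelon form.
R2 ← R2 + R1: [0, -12, -12, 4]
R3 ← R3 + R1: [0, -8, -8, -4]
R3 ← R3 − (2/3)·R2: [0, 0, 0, -20/3]
Echelon form has 3 nonzero rows, so rank(M) = 3.
The rank gives the maximum number of linearly independent rows: 3.

3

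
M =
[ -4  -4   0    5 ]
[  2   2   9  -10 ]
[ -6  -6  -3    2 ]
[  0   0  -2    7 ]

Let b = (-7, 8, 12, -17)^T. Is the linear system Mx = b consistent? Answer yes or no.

yes

Row reduce the augmented matrix [M | b].
R2 ← R2 + (1/2)·R1: [0, 0, 9, -15/2, 9/2]
R3 ← R3 − (3/2)·R1: [0, 0, -3, -11/2, 45/2]
R3 ← R3 + (1/3)·R2: [0, 0, 0, -8, 24]
R4 ← R4 + (2/9)·R2: [0, 0, 0, 16/3, -16]
R4 ← R4 + (2/3)·R3: [0, 0, 0, 0, 0]
The echelon form has 3 nonzero rows, and every pivot lies in the first 4 columns, so rank(M) = rank([M|b]) = 3.
The system is consistent.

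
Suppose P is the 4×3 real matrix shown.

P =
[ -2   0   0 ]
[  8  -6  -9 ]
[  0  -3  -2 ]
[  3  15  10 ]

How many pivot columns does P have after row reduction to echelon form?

Row reduce to echelon form.
R2 ← R2 + (4)·R1: [0, -6, -9]
R4 ← R4 + (3/2)·R1: [0, 15, 10]
R3 ← R3 − (1/2)·R2: [0, 0, 5/2]
R4 ← R4 + (5/2)·R2: [0, 0, -25/2]
R4 ← R4 + (5)·R3: [0, 0, 0]
Echelon form has 3 nonzero rows, so rank(P) = 3.
Each nonzero row contributes one pivot column: 3 pivot columns.

3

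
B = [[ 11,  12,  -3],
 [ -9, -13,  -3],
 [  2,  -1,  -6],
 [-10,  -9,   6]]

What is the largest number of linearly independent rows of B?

2

Row reduce to echelon form.
R2 ← R2 + (9/11)·R1: [0, -35/11, -60/11]
R3 ← R3 − (2/11)·R1: [0, -35/11, -60/11]
R4 ← R4 + (10/11)·R1: [0, 21/11, 36/11]
R3 ← R3 − R2: [0, 0, 0]
R4 ← R4 + (3/5)·R2: [0, 0, 0]
Echelon form has 2 nonzero rows, so rank(B) = 2.
The rank gives the maximum number of linearly independent rows: 2.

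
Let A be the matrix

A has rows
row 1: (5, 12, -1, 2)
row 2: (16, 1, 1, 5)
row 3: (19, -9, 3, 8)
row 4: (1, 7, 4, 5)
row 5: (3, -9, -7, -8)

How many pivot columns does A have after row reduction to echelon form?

Row reduce to echelon form.
R2 ← R2 − (16/5)·R1: [0, -187/5, 21/5, -7/5]
R3 ← R3 − (19/5)·R1: [0, -273/5, 34/5, 2/5]
R4 ← R4 − (1/5)·R1: [0, 23/5, 21/5, 23/5]
R5 ← R5 − (3/5)·R1: [0, -81/5, -32/5, -46/5]
R3 ← R3 − (273/187)·R2: [0, 0, 125/187, 457/187]
R4 ← R4 + (23/187)·R2: [0, 0, 882/187, 828/187]
R5 ← R5 − (81/187)·R2: [0, 0, -1537/187, -1607/187]
R4 ← R4 − (882/125)·R3: [0, 0, 0, -1602/125]
R5 ← R5 + (1537/125)·R3: [0, 0, 0, 2682/125]
R5 ← R5 + (149/89)·R4: [0, 0, 0, 0]
Echelon form has 4 nonzero rows, so rank(A) = 4.
Each nonzero row contributes one pivot column: 4 pivot columns.

4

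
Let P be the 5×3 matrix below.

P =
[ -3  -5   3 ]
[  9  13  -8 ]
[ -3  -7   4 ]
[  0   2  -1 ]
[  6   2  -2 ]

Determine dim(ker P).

Row reduce to echelon form.
R2 ← R2 + (3)·R1: [0, -2, 1]
R3 ← R3 − R1: [0, -2, 1]
R5 ← R5 + (2)·R1: [0, -8, 4]
R3 ← R3 − R2: [0, 0, 0]
R4 ← R4 + R2: [0, 0, 0]
R5 ← R5 − (4)·R2: [0, 0, 0]
2 nonzero rows, so rank(P) = 2.
P has 3 columns; by rank–nullity, nullity = 3 − 2 = 1.

1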